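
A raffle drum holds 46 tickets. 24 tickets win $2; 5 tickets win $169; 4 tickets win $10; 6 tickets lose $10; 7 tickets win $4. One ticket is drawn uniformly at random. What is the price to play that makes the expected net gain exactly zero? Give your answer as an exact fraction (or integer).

901/46 dollars

E[payout] = (24/46)·2 + (5/46)·169 + (4/46)·10 + (6/46)·(-10) + (7/46)·4 = 901/46
Fair fee = E[payout] = 901/46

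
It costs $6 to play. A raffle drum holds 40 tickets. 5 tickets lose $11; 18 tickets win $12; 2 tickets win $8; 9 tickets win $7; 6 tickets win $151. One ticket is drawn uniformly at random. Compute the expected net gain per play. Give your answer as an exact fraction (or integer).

453/20 dollars

E[payout] = (5/40)·(-11) + (18/40)·12 + (2/40)·8 + (9/40)·7 + (6/40)·151 = 573/20
Expected profit = 573/20 − 6 = 453/20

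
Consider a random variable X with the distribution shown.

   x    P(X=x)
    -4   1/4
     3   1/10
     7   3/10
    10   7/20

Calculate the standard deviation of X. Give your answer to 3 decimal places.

5.531

E[X] = 49/10, E[X²] = 273/5
Var(X) = E[X²] − (E[X])² = 273/5 − 2401/100 = 3059/100
SD(X) = √(3059/100) ≈ 5.531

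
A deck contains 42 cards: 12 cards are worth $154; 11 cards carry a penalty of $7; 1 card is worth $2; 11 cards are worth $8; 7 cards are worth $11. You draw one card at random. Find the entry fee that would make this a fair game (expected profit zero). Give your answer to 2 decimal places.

E[payout] = (12/42)·154 + (11/42)·(-7) + (1/42)·2 + (11/42)·8 + (7/42)·11 = 323/7
Fair fee = E[payout] = 323/7 ≈ $46.14

$46.14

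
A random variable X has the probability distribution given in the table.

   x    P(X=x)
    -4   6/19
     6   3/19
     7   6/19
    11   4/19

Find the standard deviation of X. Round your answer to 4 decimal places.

5.8272

E[X] = 80/19, E[X²] = 982/19
Var(X) = E[X²] − (E[X])² = 982/19 − 6400/361 = 12258/361
SD(X) = √(12258/361) ≈ 5.8272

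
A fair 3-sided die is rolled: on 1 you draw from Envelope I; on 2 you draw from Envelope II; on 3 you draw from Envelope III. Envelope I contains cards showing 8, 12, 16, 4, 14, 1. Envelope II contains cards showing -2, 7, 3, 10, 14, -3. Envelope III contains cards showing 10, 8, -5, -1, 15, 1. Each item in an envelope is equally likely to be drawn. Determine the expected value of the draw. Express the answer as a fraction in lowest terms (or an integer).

56/9

E[X | Envelope I] = (8 + 12 + 16 + 4 + 14 + 1)/6 = 55/6
E[X | Envelope II] = (-2 + 7 + 3 + 10 + 14 − 3)/6 = 29/6
E[X | Envelope III] = (10 + 8 − 5 − 1 + 15 + 1)/6 = 14/3
E[X] = (1/3)·55/6 + (1/3)·29/6 + (1/3)·14/3 = 56/9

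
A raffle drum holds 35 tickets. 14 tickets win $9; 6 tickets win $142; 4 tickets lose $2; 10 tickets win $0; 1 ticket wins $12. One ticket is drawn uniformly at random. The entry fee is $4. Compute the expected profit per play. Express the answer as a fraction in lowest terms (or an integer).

842/35 dollars

E[payout] = (14/35)·9 + (6/35)·142 + (4/35)·(-2) + (10/35)·0 + (1/35)·12 = 982/35
Expected profit = 982/35 − 4 = 842/35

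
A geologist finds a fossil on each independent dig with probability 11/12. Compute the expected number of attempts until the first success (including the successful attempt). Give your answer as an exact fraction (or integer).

For a geometric distribution, E[trials] = 1/p = 1/(11/12) = 12/11.

12/11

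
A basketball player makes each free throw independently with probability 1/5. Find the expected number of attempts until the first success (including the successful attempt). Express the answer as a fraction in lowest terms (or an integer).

5

For a geometric distribution, E[trials] = 1/p = 1/(1/5) = 5.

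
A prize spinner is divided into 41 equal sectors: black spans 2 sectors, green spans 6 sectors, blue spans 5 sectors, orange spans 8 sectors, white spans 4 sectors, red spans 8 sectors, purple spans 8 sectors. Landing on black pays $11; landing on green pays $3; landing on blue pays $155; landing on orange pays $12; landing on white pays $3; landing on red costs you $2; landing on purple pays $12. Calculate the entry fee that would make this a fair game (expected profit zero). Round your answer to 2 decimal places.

$24.46

E[payout] = (2/41)·11 + (6/41)·3 + (5/41)·155 + (8/41)·12 + (4/41)·3 + (8/41)·(-2) + (8/41)·12 = 1003/41
Fair fee = E[payout] = 1003/41 ≈ $24.46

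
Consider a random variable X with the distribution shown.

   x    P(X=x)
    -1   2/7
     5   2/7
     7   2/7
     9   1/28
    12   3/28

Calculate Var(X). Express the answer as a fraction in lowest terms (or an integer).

E[X] = (2/7)·(-1) + (2/7)·5 + (2/7)·7 + (1/28)·9 + (3/28)·12 = 19/4
E[X²] = (2/7)·1 + (2/7)·25 + (2/7)·49 + (1/28)·81 + (3/28)·144 = 159/4
Var(X) = 159/4 − (19/4)² = 275/16

275/16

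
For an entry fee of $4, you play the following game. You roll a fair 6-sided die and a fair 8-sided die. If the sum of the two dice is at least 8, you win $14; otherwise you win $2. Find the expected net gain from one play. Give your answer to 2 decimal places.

$4.75

E[payout] = (7/16)·2 + (9/16)·14 = 35/4
Expected profit = 35/4 − 4 = 19/4 ≈ $4.75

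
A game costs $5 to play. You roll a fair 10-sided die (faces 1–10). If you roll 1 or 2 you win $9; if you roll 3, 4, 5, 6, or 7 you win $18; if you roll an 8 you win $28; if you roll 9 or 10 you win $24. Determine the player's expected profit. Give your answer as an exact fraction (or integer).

E[payout] = (1/5)·9 + (1/2)·18 + (1/5)·24 + (1/10)·28 = 92/5
Expected profit = 92/5 − 5 = 67/5

67/5 dollars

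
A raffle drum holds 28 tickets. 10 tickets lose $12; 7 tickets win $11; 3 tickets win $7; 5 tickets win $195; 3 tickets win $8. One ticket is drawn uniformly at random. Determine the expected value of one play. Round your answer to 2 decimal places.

E[payout] = (10/28)·(-12) + (7/28)·11 + (3/28)·7 + (5/28)·195 + (3/28)·8 = 977/28
≈ $34.89

$34.89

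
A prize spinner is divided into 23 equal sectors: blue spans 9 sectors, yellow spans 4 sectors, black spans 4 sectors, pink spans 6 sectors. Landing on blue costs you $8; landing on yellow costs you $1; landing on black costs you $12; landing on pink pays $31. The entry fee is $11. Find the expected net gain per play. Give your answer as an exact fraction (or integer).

E[payout] = (9/23)·(-8) + (4/23)·(-1) + (4/23)·(-12) + (6/23)·31 = 62/23
Expected profit = 62/23 − 11 = -191/23

-191/23 dollars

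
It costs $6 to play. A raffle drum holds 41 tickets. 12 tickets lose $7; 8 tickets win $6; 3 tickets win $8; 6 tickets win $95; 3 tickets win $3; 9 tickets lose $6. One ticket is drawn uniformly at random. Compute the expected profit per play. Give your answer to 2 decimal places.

$6.51

E[payout] = (12/41)·(-7) + (8/41)·6 + (3/41)·8 + (6/41)·95 + (3/41)·3 + (9/41)·(-6) = 513/41
Expected profit = 513/41 − 6 = 267/41 ≈ $6.51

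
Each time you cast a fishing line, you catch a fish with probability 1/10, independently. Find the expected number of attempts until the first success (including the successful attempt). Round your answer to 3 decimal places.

For a geometric distribution, E[trials] = 1/p = 1/(1/10) = 10.
≈ 10.000

10.000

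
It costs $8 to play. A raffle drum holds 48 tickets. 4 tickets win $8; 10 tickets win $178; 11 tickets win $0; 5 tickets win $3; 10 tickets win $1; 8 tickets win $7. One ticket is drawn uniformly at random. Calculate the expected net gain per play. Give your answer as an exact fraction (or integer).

503/16 dollars

E[payout] = (4/48)·8 + (10/48)·178 + (11/48)·0 + (5/48)·3 + (10/48)·1 + (8/48)·7 = 631/16
Expected profit = 631/16 − 8 = 503/16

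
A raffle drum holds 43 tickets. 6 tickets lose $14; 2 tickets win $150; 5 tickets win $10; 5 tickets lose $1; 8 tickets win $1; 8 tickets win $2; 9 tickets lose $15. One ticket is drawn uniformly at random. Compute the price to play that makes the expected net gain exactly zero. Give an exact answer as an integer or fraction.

E[payout] = (6/43)·(-14) + (2/43)·150 + (5/43)·10 + (5/43)·(-1) + (8/43)·1 + (8/43)·2 + (9/43)·(-15) = 150/43
Fair fee = E[payout] = 150/43

150/43 dollars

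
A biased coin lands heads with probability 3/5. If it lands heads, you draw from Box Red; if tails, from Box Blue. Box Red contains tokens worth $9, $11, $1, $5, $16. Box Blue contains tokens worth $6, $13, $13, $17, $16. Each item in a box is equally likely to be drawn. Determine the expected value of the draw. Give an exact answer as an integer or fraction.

256/25 dollars

E[X | Box Red] = (9 + 11 + 1 + 5 + 16)/5 = 42/5
E[X | Box Blue] = (6 + 13 + 13 + 17 + 16)/5 = 13
E[X] = (3/5)·42/5 + (2/5)·13 = 256/25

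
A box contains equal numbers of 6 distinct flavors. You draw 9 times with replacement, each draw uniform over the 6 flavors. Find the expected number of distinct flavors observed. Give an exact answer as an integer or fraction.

Let Xⱼ=1 if type j appears at least once. P(Xⱼ=1) = 1 − ((6−1)/6)^9 = 8124571/10077696.
E[#distinct] = 6·8124571/10077696 = 8124571/1679616.

8124571/1679616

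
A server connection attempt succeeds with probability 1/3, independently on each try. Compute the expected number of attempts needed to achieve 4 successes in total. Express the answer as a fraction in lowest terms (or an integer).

12

By linearity (sum of 4 independent geometric waits), E[trials] = 4/p = 4/(1/3) = 12.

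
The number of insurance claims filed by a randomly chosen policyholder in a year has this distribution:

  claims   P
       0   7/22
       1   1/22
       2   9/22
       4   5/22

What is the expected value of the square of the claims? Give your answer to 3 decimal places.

E[X²] = (7/22)·0 + (1/22)·1 + (9/22)·4 + (5/22)·16
     = 117/22 ≈ 5.318

5.318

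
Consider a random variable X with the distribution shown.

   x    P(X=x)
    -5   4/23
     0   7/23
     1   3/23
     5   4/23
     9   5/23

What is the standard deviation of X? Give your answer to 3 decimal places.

4.699

E[X] = 48/23, E[X²] = 608/23
Var(X) = E[X²] − (E[X])² = 608/23 − 2304/529 = 11680/529
SD(X) = √(11680/529) ≈ 4.699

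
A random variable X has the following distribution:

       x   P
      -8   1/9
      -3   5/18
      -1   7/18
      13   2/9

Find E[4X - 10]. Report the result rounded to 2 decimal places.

-6.89

E[4x-10] = (1/9)·(-42) + (5/18)·(-22) + (7/18)·(-14) + (2/9)·42
     = -62/9 ≈ -6.89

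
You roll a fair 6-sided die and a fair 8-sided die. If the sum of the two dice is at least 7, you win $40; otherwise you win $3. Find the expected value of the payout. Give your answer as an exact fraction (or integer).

E[payout] = (5/16)·3 + (11/16)·40 = 455/16

455/16 dollars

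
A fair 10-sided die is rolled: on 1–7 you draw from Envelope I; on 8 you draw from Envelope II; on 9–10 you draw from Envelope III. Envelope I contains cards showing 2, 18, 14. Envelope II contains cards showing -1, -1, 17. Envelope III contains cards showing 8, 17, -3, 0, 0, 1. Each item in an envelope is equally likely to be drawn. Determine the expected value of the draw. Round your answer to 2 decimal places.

E[X | Envelope I] = (2 + 18 + 14)/3 = 34/3
E[X | Envelope II] = (-1 − 1 + 17)/3 = 5
E[X | Envelope III] = (8 + 17 − 3 + 0 + 0 + 1)/6 = 23/6
E[X] = (7/10)·34/3 + (1/10)·5 + (1/5)·23/6 = 46/5 ≈ 9.20

9.20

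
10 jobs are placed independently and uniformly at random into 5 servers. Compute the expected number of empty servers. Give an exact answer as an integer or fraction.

1048576/1953125

Let Xⱼ=1 if server j is empty. P(Xⱼ=1) = ((5-1)/5)^10 = 1048576/9765625.
By linearity, E[#empty] = 5·1048576/9765625 = 1048576/1953125.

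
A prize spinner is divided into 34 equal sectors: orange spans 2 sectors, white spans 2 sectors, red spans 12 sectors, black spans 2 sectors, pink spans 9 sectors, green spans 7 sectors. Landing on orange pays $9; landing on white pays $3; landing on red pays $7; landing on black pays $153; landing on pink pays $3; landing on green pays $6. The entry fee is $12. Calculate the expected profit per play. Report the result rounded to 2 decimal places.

E[payout] = (2/34)·9 + (2/34)·3 + (12/34)·7 + (2/34)·153 + (9/34)·3 + (7/34)·6 = 483/34
Expected profit = 483/34 − 12 = 75/34 ≈ $2.21

$2.21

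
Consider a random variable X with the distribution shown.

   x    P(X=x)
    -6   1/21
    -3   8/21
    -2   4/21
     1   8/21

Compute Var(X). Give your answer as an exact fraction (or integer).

E[X] = (1/21)·(-6) + (8/21)·(-3) + (4/21)·(-2) + (8/21)·1 = -10/7
E[X²] = (1/21)·36 + (8/21)·9 + (4/21)·4 + (8/21)·1 = 44/7
Var(X) = 44/7 − (-10/7)² = 208/49

208/49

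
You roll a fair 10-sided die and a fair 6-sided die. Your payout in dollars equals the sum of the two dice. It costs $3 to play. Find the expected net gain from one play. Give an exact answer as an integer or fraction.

Distribution of the sum of the two dice: 2 w.p. 1/60, 3 w.p. 1/30, 4 w.p. 1/20, 5 w.p. 1/15, 6 w.p. 1/12, 7 w.p. 1/10, …
E[payout] = (1/60)·2 + (1/30)·3 + (1/20)·4 + (1/15)·5 + (1/12)·6 + (1/10)·7 + (1/10)·8 + (1/10)·9 + (1/10)·10 + (1/10)·11 + (1/12)·12 + (1/15)·13 + (1/20)·14 + (1/30)·15 + (1/60)·16 = 9
Expected profit = 9 − 3 = 6

$6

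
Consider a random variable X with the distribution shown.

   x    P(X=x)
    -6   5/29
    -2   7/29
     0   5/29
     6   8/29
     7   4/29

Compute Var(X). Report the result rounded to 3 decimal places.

E[X] = (5/29)·(-6) + (7/29)·(-2) + (5/29)·0 + (8/29)·6 + (4/29)·7 = 32/29
E[X²] = (5/29)·36 + (7/29)·4 + (5/29)·0 + (8/29)·36 + (4/29)·49 = 692/29
Var(X) = 692/29 − (32/29)² = 19044/841 ≈ 22.644

22.644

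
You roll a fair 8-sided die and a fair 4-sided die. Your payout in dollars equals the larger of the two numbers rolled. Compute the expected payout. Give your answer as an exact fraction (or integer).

Distribution of the larger of the two numbers rolled: 1 w.p. 1/32, 2 w.p. 3/32, 3 w.p. 5/32, 4 w.p. 7/32, 5 w.p. 1/8, 6 w.p. 1/8, …
E[payout] = (1/32)·1 + (3/32)·2 + (5/32)·3 + (7/32)·4 + (1/8)·5 + (1/8)·6 + (1/8)·7 + (1/8)·8 = 77/16

77/16 dollars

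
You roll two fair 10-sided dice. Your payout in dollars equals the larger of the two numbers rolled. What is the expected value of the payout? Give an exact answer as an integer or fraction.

143/20 dollars

Distribution of the larger of the two numbers rolled: 1 w.p. 1/100, 2 w.p. 3/100, 3 w.p. 1/20, 4 w.p. 7/100, 5 w.p. 9/100, 6 w.p. 11/100, …
E[payout] = (1/100)·1 + (3/100)·2 + (1/20)·3 + (7/100)·4 + (9/100)·5 + (11/100)·6 + (13/100)·7 + (3/20)·8 + (17/100)·9 + (19/100)·10 = 143/20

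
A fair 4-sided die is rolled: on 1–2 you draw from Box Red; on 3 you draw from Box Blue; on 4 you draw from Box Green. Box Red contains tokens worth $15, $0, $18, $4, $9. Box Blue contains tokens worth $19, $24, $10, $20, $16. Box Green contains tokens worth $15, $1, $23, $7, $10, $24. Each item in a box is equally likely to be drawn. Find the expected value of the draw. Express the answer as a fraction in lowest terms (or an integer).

743/60 dollars

E[X | Box Red] = (15 + 0 + 18 + 4 + 9)/5 = 46/5
E[X | Box Blue] = (19 + 24 + 10 + 20 + 16)/5 = 89/5
E[X | Box Green] = (15 + 1 + 23 + 7 + 10 + 24)/6 = 40/3
E[X] = (1/2)·46/5 + (1/4)·89/5 + (1/4)·40/3 = 743/60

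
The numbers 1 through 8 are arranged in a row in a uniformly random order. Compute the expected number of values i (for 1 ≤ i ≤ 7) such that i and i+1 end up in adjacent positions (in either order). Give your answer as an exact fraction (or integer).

7/4

For each i ∈ {1,…,7}, let Xᵢ = 1 if i and i+1 are adjacent. P(Xᵢ=1) = 2·(8−1)!/8! = 2/8.
By linearity, E[ΣXᵢ] = (7)·(2/8) = 7/4.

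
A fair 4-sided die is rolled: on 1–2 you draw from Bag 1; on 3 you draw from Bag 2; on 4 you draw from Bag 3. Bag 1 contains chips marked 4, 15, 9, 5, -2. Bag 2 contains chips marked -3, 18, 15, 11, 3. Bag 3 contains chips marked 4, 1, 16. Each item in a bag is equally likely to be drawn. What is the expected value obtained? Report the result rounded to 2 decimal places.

E[X | Bag 1] = (4 + 15 + 9 + 5 − 2)/5 = 31/5
E[X | Bag 2] = (-3 + 18 + 15 + 11 + 3)/5 = 44/5
E[X | Bag 3] = (4 + 1 + 16)/3 = 7
E[X] = (1/2)·31/5 + (1/4)·44/5 + (1/4)·7 = 141/20 ≈ 7.05

7.05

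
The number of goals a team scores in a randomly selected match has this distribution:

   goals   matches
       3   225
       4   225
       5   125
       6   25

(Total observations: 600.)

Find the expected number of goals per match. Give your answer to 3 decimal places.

3.917

Total = 600, so P(goals=3) = 225/600, etc.
E[X] = (3/8)·3 + (3/8)·4 + (5/24)·5 + (1/24)·6
     = 47/12 ≈ 3.917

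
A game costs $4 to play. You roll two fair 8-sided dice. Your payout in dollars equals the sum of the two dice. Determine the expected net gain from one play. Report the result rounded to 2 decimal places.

$5.00

Distribution of the sum of the two dice: 2 w.p. 1/64, 3 w.p. 1/32, 4 w.p. 3/64, 5 w.p. 1/16, 6 w.p. 5/64, 7 w.p. 3/32, …
E[payout] = (1/64)·2 + (1/32)·3 + (3/64)·4 + (1/16)·5 + (5/64)·6 + (3/32)·7 + (7/64)·8 + (1/8)·9 + (7/64)·10 + (3/32)·11 + (5/64)·12 + (1/16)·13 + (3/64)·14 + (1/32)·15 + (1/64)·16 = 9
Expected profit = 9 − 4 = 5 ≈ $5.00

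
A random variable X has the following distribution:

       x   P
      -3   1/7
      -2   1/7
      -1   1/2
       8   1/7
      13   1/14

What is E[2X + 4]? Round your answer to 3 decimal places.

5.714

E[2x+4] = (1/7)·(-2) + (1/7)·0 + (1/2)·2 + (1/7)·20 + (1/14)·30
     = 40/7 ≈ 5.714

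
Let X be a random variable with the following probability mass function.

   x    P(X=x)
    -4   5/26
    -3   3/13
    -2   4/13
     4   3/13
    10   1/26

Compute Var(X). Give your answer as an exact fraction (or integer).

2253/169

E[X] = (5/26)·(-4) + (3/13)·(-3) + (4/13)·(-2) + (3/13)·4 + (1/26)·10 = -10/13
E[X²] = (5/26)·16 + (3/13)·9 + (4/13)·4 + (3/13)·16 + (1/26)·100 = 181/13
Var(X) = 181/13 − (-10/13)² = 2253/169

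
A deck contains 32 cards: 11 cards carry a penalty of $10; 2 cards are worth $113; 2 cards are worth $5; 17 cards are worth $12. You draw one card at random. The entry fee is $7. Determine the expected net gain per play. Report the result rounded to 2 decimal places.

$3.31

E[payout] = (11/32)·(-10) + (2/32)·113 + (2/32)·5 + (17/32)·12 = 165/16
Expected profit = 165/16 − 7 = 53/16 ≈ $3.31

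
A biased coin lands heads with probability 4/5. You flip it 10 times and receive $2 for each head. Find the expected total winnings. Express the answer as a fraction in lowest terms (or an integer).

E[#heads] = 10·4/5 = 8 (linearity over flips).
E[winnings] = 2·8 = 16.

$16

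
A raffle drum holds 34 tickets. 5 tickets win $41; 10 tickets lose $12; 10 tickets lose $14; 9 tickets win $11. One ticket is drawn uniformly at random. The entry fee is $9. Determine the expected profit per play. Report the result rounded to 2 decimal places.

-$7.71

E[payout] = (5/34)·41 + (10/34)·(-12) + (10/34)·(-14) + (9/34)·11 = 22/17
Expected profit = 22/17 − 9 = -131/17 ≈ -$7.71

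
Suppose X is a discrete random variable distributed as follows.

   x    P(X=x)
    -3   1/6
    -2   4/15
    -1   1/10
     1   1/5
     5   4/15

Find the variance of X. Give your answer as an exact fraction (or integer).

E[X] = (1/6)·(-3) + (4/15)·(-2) + (1/10)·(-1) + (1/5)·1 + (4/15)·5 = 2/5
E[X²] = (1/6)·9 + (4/15)·4 + (1/10)·1 + (1/5)·1 + (4/15)·25 = 143/15
Var(X) = 143/15 − (2/5)² = 703/75

703/75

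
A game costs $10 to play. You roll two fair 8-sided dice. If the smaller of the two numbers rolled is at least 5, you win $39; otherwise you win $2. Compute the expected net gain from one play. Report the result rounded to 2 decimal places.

E[payout] = (3/4)·2 + (1/4)·39 = 45/4
Expected profit = 45/4 − 10 = 5/4 ≈ $1.25

$1.25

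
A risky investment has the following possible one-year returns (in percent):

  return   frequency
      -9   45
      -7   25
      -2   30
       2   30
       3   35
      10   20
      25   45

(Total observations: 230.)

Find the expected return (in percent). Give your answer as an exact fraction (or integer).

85/23

Total = 230, so P(return=-9) = 45/230, etc.
E[X] = (9/46)·(-9) + (5/46)·(-7) + (3/23)·(-2) + (3/23)·2 + (7/46)·3 + (2/23)·10 + (9/46)·25
     = 85/23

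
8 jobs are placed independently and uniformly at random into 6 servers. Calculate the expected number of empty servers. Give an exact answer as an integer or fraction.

390625/279936

Let Xⱼ=1 if server j is empty. P(Xⱼ=1) = ((6-1)/6)^8 = 390625/1679616.
By linearity, E[#empty] = 6·390625/1679616 = 390625/279936.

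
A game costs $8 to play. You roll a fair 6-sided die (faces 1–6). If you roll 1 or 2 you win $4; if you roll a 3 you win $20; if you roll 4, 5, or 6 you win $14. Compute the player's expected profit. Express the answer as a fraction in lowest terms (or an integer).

E[payout] = (1/3)·4 + (1/2)·14 + (1/6)·20 = 35/3
Expected profit = 35/3 − 8 = 11/3

11/3 dollars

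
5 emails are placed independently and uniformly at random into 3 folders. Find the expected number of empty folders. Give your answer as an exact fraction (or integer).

32/81

Let Xⱼ=1 if folder j is empty. P(Xⱼ=1) = ((3-1)/3)^5 = 32/243.
By linearity, E[#empty] = 3·32/243 = 32/81.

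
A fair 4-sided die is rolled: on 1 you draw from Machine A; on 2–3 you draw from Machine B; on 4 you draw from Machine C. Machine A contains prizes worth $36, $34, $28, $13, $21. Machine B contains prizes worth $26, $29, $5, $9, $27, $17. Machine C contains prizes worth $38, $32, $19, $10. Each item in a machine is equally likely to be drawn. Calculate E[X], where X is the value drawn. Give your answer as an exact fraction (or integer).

5329/240 dollars

E[X | Machine A] = (36 + 34 + 28 + 13 + 21)/5 = 132/5
E[X | Machine B] = (26 + 29 + 5 + 9 + 27 + 17)/6 = 113/6
E[X | Machine C] = (38 + 32 + 19 + 10)/4 = 99/4
E[X] = (1/4)·132/5 + (1/2)·113/6 + (1/4)·99/4 = 5329/240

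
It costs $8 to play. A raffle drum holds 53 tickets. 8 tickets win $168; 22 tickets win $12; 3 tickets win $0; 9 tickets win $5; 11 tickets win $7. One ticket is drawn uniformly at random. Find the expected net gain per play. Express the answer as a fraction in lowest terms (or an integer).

E[payout] = (8/53)·168 + (22/53)·12 + (3/53)·0 + (9/53)·5 + (11/53)·7 = 1730/53
Expected profit = 1730/53 − 8 = 1306/53

1306/53 dollars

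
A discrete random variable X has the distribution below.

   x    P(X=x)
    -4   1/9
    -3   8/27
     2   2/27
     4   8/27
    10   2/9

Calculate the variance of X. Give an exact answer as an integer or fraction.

2168/81

E[X] = (1/9)·(-4) + (8/27)·(-3) + (2/27)·2 + (8/27)·4 + (2/9)·10 = 20/9
E[X²] = (1/9)·16 + (8/27)·9 + (2/27)·4 + (8/27)·16 + (2/9)·100 = 856/27
Var(X) = 856/27 − (20/9)² = 2168/81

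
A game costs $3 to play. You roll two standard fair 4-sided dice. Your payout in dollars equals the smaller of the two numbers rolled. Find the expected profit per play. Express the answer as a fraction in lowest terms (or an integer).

Distribution of the smaller of the two numbers rolled: 1 w.p. 7/16, 2 w.p. 5/16, 3 w.p. 3/16, 4 w.p. 1/16
E[payout] = (7/16)·1 + (5/16)·2 + (3/16)·3 + (1/16)·4 = 15/8
Expected profit = 15/8 − 3 = -9/8

-9/8 dollars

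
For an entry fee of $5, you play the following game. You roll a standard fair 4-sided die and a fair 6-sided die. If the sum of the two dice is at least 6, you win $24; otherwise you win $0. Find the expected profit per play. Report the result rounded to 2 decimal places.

$9.00

E[payout] = (5/12)·0 + (7/12)·24 = 14
Expected profit = 14 − 5 = 9 ≈ $9.00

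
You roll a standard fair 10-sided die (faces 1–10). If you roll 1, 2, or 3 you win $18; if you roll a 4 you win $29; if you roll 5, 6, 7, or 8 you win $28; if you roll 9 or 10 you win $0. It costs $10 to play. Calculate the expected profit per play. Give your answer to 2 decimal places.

$9.50

E[payout] = (1/5)·0 + (3/10)·18 + (2/5)·28 + (1/10)·29 = 39/2
Expected profit = 39/2 − 10 = 19/2 ≈ $9.50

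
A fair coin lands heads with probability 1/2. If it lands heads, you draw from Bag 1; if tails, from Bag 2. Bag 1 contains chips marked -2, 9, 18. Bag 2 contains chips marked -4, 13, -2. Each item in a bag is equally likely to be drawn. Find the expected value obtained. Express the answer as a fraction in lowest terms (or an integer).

16/3

E[X | Bag 1] = (-2 + 9 + 18)/3 = 25/3
E[X | Bag 2] = (-4 + 13 − 2)/3 = 7/3
E[X] = (1/2)·25/3 + (1/2)·7/3 = 16/3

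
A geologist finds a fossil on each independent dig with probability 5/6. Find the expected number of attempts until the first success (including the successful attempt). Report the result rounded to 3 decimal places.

1.200

For a geometric distribution, E[trials] = 1/p = 1/(5/6) = 6/5.
≈ 1.200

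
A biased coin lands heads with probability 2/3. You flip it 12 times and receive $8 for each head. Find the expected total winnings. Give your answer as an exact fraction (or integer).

E[#heads] = 12·2/3 = 8 (linearity over flips).
E[winnings] = 8·8 = 64.

$64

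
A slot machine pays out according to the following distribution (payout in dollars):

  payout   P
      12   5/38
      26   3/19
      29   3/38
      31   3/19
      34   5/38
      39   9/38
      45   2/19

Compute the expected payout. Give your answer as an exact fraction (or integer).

E[X] = (5/38)·12 + (3/19)·26 + (3/38)·29 + (3/19)·31 + (5/38)·34 + (9/38)·39 + (2/19)·45
     = 595/19

595/19 dollars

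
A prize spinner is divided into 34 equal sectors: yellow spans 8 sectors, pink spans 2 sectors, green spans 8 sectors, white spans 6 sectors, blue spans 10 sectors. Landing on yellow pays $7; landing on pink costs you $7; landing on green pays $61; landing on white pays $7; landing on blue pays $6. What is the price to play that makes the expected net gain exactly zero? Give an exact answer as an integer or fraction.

316/17 dollars

E[payout] = (8/34)·7 + (2/34)·(-7) + (8/34)·61 + (6/34)·7 + (10/34)·6 = 316/17
Fair fee = E[payout] = 316/17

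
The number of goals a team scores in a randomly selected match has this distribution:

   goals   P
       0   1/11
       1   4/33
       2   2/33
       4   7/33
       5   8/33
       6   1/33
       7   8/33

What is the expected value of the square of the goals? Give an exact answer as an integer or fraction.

E[X²] = (1/11)·0 + (4/33)·1 + (2/33)·4 + (7/33)·16 + (8/33)·25 + (1/33)·36 + (8/33)·49
     = 752/33

752/33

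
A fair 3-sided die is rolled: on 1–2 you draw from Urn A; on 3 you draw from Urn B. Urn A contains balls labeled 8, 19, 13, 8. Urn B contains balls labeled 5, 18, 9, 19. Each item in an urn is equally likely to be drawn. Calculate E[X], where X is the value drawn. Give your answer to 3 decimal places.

E[X | Urn A] = (8 + 19 + 13 + 8)/4 = 12
E[X | Urn B] = (5 + 18 + 9 + 19)/4 = 51/4
E[X] = (2/3)·12 + (1/3)·51/4 = 49/4 ≈ 12.250

12.250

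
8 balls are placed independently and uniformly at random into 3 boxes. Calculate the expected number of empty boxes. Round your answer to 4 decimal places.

0.1171

Let Xⱼ=1 if box j is empty. P(Xⱼ=1) = ((3-1)/3)^8 = 256/6561.
By linearity, E[#empty] = 3·256/6561 = 256/2187.
≈ 0.1171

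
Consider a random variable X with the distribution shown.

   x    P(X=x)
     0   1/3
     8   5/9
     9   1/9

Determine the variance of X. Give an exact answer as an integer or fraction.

E[X] = (1/3)·0 + (5/9)·8 + (1/9)·9 = 49/9
E[X²] = (1/3)·0 + (5/9)·64 + (1/9)·81 = 401/9
Var(X) = 401/9 − (49/9)² = 1208/81

1208/81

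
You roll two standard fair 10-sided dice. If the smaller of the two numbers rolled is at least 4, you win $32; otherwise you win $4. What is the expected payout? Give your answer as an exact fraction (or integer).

E[payout] = (51/100)·4 + (49/100)·32 = 443/25

443/25 dollars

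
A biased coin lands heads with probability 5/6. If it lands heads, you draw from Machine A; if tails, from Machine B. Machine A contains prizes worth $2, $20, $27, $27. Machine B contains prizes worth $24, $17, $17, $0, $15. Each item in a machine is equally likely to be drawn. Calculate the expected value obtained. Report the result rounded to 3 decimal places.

$18.267

E[X | Machine A] = (2 + 20 + 27 + 27)/4 = 19
E[X | Machine B] = (24 + 17 + 17 + 0 + 15)/5 = 73/5
E[X] = (5/6)·19 + (1/6)·73/5 = 274/15 ≈ 18.267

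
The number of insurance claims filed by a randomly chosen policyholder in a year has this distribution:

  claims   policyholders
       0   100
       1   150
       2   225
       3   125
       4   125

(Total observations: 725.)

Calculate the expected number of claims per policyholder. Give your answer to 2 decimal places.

2.03

Total = 725, so P(claims=0) = 100/725, etc.
E[X] = (4/29)·0 + (6/29)·1 + (9/29)·2 + (5/29)·3 + (5/29)·4
     = 59/29 ≈ 2.03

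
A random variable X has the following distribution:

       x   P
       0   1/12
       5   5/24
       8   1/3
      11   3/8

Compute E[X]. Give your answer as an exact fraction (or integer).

E[X] = (1/12)·0 + (5/24)·5 + (1/3)·8 + (3/8)·11
     = 47/6

47/6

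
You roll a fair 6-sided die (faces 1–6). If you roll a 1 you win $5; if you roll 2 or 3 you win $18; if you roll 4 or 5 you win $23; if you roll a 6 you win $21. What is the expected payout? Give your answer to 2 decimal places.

E[payout] = (1/6)·5 + (1/3)·18 + (1/6)·21 + (1/3)·23 = 18
≈ $18.00

$18.00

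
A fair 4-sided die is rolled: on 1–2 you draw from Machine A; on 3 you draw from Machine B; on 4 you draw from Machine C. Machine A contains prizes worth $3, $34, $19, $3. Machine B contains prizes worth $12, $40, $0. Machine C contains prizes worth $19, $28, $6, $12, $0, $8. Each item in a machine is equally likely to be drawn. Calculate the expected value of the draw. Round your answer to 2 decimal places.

E[X | Machine A] = (3 + 34 + 19 + 3)/4 = 59/4
E[X | Machine B] = (12 + 40 + 0)/3 = 52/3
E[X | Machine C] = (19 + 28 + 6 + 12 + 0 + 8)/6 = 73/6
E[X] = (1/2)·59/4 + (1/4)·52/3 + (1/4)·73/6 = 59/4 ≈ 14.75

$14.75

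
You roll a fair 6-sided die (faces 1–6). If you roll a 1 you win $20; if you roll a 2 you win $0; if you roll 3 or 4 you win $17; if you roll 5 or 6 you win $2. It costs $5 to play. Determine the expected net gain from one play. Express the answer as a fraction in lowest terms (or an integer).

E[payout] = (1/6)·0 + (1/3)·2 + (1/3)·17 + (1/6)·20 = 29/3
Expected profit = 29/3 − 5 = 14/3

14/3 dollars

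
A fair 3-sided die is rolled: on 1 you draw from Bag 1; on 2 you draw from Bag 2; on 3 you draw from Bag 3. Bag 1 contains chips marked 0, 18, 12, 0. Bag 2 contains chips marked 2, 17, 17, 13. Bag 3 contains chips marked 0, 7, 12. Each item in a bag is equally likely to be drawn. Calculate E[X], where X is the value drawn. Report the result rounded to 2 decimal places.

E[X | Bag 1] = (0 + 18 + 12 + 0)/4 = 15/2
E[X | Bag 2] = (2 + 17 + 17 + 13)/4 = 49/4
E[X | Bag 3] = (0 + 7 + 12)/3 = 19/3
E[X] = (1/3)·15/2 + (1/3)·49/4 + (1/3)·19/3 = 313/36 ≈ 8.69

8.69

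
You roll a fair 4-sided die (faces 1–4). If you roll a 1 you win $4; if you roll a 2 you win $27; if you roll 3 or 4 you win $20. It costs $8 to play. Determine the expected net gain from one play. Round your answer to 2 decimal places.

E[payout] = (1/4)·4 + (1/2)·20 + (1/4)·27 = 71/4
Expected profit = 71/4 − 8 = 39/4 ≈ $9.75

$9.75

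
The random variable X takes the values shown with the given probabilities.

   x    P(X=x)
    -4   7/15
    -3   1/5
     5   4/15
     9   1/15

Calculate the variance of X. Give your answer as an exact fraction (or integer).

E[X] = (7/15)·(-4) + (1/5)·(-3) + (4/15)·5 + (1/15)·9 = -8/15
E[X²] = (7/15)·16 + (1/5)·9 + (4/15)·25 + (1/15)·81 = 64/3
Var(X) = 64/3 − (-8/15)² = 4736/225

4736/225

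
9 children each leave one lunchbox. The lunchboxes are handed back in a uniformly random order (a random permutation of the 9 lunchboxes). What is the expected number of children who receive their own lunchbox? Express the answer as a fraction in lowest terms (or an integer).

1

Let Xᵢ = 1 if person i gets their own lunchbox. For each i, P(Xᵢ=1) = 1/9.
By linearity of expectation, E[X₁+…+X_9] = 9·(1/9) = 1.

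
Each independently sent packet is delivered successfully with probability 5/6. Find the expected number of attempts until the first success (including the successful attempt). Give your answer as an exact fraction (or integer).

6/5

For a geometric distribution, E[trials] = 1/p = 1/(5/6) = 6/5.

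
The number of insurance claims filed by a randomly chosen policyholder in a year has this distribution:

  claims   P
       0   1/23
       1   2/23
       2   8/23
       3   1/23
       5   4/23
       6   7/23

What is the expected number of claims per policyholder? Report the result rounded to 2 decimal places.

E[X] = (1/23)·0 + (2/23)·1 + (8/23)·2 + (1/23)·3 + (4/23)·5 + (7/23)·6
     = 83/23 ≈ 3.61

3.61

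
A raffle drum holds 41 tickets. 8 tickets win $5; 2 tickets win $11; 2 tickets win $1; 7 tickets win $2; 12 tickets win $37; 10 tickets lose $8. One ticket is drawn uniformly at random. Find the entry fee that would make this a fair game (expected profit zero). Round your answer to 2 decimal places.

E[payout] = (8/41)·5 + (2/41)·11 + (2/41)·1 + (7/41)·2 + (12/41)·37 + (10/41)·(-8) = 442/41
Fair fee = E[payout] = 442/41 ≈ $10.78

$10.78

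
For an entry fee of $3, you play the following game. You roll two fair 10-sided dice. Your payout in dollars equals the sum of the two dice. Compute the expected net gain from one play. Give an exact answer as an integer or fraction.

$8

Distribution of the sum of the two dice: 2 w.p. 1/100, 3 w.p. 1/50, 4 w.p. 3/100, 5 w.p. 1/25, 6 w.p. 1/20, 7 w.p. 3/50, …
E[payout] = (1/100)·2 + (1/50)·3 + (3/100)·4 + (1/25)·5 + (1/20)·6 + (3/50)·7 + (7/100)·8 + (2/25)·9 + (9/100)·10 + (1/10)·11 + (9/100)·12 + (2/25)·13 + (7/100)·14 + (3/50)·15 + (1/20)·16 + (1/25)·17 + (3/100)·18 + (1/50)·19 + (1/100)·20 = 11
Expected profit = 11 − 3 = 8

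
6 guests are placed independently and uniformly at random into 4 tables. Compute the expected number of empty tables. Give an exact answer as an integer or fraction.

Let Xⱼ=1 if table j is empty. P(Xⱼ=1) = ((4-1)/4)^6 = 729/4096.
By linearity, E[#empty] = 4·729/4096 = 729/1024.

729/1024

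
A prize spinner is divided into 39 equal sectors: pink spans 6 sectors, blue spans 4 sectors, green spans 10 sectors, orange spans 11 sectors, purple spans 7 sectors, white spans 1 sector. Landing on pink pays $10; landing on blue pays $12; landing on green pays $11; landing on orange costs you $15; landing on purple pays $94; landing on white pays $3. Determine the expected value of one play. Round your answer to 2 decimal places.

$18.31

E[payout] = (6/39)·10 + (4/39)·12 + (10/39)·11 + (11/39)·(-15) + (7/39)·94 + (1/39)·3 = 238/13
≈ $18.31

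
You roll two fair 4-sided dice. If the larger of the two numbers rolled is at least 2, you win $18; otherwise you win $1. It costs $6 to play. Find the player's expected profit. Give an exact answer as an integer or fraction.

175/16 dollars

E[payout] = (1/16)·1 + (15/16)·18 = 271/16
Expected profit = 271/16 − 6 = 175/16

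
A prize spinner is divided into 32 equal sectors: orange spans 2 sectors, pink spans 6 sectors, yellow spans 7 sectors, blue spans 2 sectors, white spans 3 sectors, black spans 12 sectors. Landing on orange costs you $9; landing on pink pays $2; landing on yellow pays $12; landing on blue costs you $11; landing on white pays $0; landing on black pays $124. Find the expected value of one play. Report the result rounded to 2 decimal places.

$48.25

E[payout] = (2/32)·(-9) + (6/32)·2 + (7/32)·12 + (2/32)·(-11) + (3/32)·0 + (12/32)·124 = 193/4
≈ $48.25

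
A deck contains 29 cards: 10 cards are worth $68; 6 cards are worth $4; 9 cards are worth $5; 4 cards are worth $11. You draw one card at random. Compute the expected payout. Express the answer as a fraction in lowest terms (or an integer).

793/29 dollars

E[payout] = (10/29)·68 + (6/29)·4 + (9/29)·5 + (4/29)·11 = 793/29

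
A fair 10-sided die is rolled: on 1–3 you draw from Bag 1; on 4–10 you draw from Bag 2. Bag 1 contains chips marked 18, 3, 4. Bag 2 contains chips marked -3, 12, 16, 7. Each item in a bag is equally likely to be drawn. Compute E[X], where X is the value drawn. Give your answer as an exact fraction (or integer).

E[X | Bag 1] = (18 + 3 + 4)/3 = 25/3
E[X | Bag 2] = (-3 + 12 + 16 + 7)/4 = 8
E[X] = (3/10)·25/3 + (7/10)·8 = 81/10

81/10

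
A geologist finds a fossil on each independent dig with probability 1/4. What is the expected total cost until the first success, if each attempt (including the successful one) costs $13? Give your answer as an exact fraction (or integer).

$52

E[#attempts] = 1/p = 4; E[cost] = 13·4 = 52.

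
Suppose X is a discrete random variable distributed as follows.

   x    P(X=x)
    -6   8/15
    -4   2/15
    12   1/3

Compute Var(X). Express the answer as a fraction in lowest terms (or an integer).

E[X] = (8/15)·(-6) + (2/15)·(-4) + (1/3)·12 = 4/15
E[X²] = (8/15)·36 + (2/15)·16 + (1/3)·144 = 208/3
Var(X) = 208/3 − (4/15)² = 15584/225

15584/225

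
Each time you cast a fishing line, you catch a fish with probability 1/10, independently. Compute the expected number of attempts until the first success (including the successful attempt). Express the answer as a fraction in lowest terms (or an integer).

For a geometric distribution, E[trials] = 1/p = 1/(1/10) = 10.

10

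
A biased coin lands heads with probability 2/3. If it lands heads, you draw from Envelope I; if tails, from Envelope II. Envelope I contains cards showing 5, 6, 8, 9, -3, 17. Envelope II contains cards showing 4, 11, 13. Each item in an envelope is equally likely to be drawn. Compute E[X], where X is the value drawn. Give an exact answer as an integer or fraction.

E[X | Envelope I] = (5 + 6 + 8 + 9 − 3 + 17)/6 = 7
E[X | Envelope II] = (4 + 11 + 13)/3 = 28/3
E[X] = (2/3)·7 + (1/3)·28/3 = 70/9

70/9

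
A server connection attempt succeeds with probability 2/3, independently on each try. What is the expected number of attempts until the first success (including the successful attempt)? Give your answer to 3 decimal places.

For a geometric distribution, E[trials] = 1/p = 1/(2/3) = 3/2.
≈ 1.500

1.500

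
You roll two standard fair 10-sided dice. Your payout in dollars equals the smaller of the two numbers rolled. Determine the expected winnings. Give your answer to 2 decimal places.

Distribution of the smaller of the two numbers rolled: 1 w.p. 19/100, 2 w.p. 17/100, 3 w.p. 3/20, 4 w.p. 13/100, 5 w.p. 11/100, 6 w.p. 9/100, …
E[payout] = (19/100)·1 + (17/100)·2 + (3/20)·3 + (13/100)·4 + (11/100)·5 + (9/100)·6 + (7/100)·7 + (1/20)·8 + (3/100)·9 + (1/100)·10 = 77/20
≈ $3.85

$3.85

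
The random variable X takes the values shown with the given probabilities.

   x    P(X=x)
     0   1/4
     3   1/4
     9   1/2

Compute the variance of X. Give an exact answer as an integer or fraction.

E[X] = (1/4)·0 + (1/4)·3 + (1/2)·9 = 21/4
E[X²] = (1/4)·0 + (1/4)·9 + (1/2)·81 = 171/4
Var(X) = 171/4 − (21/4)² = 243/16

243/16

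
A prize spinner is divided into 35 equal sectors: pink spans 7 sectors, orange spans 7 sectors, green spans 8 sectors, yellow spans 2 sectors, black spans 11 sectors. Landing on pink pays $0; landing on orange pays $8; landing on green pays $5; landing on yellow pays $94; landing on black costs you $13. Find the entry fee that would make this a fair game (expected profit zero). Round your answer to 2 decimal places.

E[payout] = (7/35)·0 + (7/35)·8 + (8/35)·5 + (2/35)·94 + (11/35)·(-13) = 141/35
Fair fee = E[payout] = 141/35 ≈ $4.03

$4.03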